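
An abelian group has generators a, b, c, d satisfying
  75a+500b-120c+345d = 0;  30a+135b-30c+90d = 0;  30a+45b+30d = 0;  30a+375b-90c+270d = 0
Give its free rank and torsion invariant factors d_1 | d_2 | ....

Answer: M ≅ ℤ/5 ⊕ ℤ/15 ⊕ ℤ/30 ⊕ ℤ/60

Derivation:
rank_ℚ(R)=4; free=4−4=0
SNF(R) diag = [5, 15, 30, 60] → torsion [5, 15, 30, 60]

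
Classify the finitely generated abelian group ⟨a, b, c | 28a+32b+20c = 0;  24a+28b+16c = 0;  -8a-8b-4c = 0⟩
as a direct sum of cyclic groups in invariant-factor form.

rank_ℚ(R)=3; free=3−3=0
SNF(R) diag = [4, 4, 4] → torsion [4, 4, 4]

Answer: M ≅ ℤ/4 ⊕ ℤ/4 ⊕ ℤ/4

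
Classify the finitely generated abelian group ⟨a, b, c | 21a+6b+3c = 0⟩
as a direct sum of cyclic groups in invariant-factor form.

Answer: M ≅ ℤ^2 ⊕ ℤ/3

Derivation:
rank_ℚ(R)=1; free=3−1=2
SNF(R) diag = [3] → torsion [3]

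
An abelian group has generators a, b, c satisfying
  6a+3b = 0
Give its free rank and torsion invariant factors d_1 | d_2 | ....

rank_ℚ(R)=1; free=3−1=2
SNF(R) diag = [3] → torsion [3]

Answer: M ≅ ℤ^2 ⊕ ℤ/3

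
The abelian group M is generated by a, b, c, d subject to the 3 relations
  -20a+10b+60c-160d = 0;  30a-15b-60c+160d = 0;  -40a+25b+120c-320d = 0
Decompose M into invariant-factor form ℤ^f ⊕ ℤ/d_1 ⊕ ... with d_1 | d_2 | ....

rank_ℚ(R)=3; free=4−3=1
SNF(R) diag = [5, 10, 20] → torsion [5, 10, 20]

Answer: M ≅ ℤ^1 ⊕ ℤ/5 ⊕ ℤ/10 ⊕ ℤ/20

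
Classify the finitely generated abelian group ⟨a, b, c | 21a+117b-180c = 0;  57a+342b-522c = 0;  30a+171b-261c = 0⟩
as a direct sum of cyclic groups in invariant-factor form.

rank_ℚ(R)=3; free=3−3=0
SNF(R) diag = [3, 9, 27] → torsion [3, 9, 27]

Answer: M ≅ ℤ/3 ⊕ ℤ/9 ⊕ ℤ/27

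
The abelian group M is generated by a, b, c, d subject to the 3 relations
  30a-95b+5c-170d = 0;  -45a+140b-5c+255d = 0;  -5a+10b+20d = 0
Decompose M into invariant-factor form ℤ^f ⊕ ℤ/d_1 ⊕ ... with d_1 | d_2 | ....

rank_ℚ(R)=3; free=4−3=1
SNF(R) diag = [5, 5, 5] → torsion [5, 5, 5]

Answer: M ≅ ℤ^1 ⊕ ℤ/5 ⊕ ℤ/5 ⊕ ℤ/5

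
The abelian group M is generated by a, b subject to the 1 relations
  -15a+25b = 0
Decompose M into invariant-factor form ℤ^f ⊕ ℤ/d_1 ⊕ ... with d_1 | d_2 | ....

Answer: M ≅ ℤ^1 ⊕ ℤ/5

Derivation:
rank_ℚ(R)=1; free=2−1=1
SNF(R) diag = [5] → torsion [5]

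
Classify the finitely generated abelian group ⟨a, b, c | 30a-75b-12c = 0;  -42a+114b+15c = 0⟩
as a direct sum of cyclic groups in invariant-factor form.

rank_ℚ(R)=2; free=3−2=1
SNF(R) diag = [3, 9] → torsion [3, 9]

Answer: M ≅ ℤ^1 ⊕ ℤ/3 ⊕ ℤ/9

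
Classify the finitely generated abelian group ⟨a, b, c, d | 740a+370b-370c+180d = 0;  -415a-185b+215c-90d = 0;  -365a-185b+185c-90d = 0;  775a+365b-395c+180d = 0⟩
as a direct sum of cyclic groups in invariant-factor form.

rank_ℚ(R)=4; free=4−4=0
SNF(R) diag = [5, 10, 30, 90] → torsion [5, 10, 30, 90]

Answer: M ≅ ℤ/5 ⊕ ℤ/10 ⊕ ℤ/30 ⊕ ℤ/90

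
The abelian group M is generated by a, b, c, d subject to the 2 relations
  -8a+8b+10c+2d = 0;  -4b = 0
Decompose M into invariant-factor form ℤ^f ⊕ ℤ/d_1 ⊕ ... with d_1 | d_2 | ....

Answer: M ≅ ℤ^2 ⊕ ℤ/2 ⊕ ℤ/4

Derivation:
rank_ℚ(R)=2; free=4−2=2
SNF(R) diag = [2, 4] → torsion [2, 4]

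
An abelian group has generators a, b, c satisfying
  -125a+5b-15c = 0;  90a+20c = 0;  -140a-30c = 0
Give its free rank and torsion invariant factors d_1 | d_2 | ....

Answer: M ≅ ℤ/5 ⊕ ℤ/10 ⊕ ℤ/10

Derivation:
rank_ℚ(R)=3; free=3−3=0
SNF(R) diag = [5, 10, 10] → torsion [5, 10, 10]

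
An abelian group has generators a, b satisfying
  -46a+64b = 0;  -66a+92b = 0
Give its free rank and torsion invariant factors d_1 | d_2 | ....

Answer: M ≅ ℤ/2 ⊕ ℤ/4

Derivation:
rank_ℚ(R)=2; free=2−2=0
SNF(R) diag = [2, 4] → torsion [2, 4]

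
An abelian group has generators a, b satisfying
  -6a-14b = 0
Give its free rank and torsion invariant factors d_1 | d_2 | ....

Answer: M ≅ ℤ^1 ⊕ ℤ/2

Derivation:
rank_ℚ(R)=1; free=2−1=1
SNF(R) diag = [2] → torsion [2]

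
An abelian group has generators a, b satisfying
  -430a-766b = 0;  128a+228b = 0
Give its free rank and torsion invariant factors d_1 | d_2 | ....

Answer: M ≅ ℤ/2 ⊕ ℤ/4

Derivation:
rank_ℚ(R)=2; free=2−2=0
SNF(R) diag = [2, 4] → torsion [2, 4]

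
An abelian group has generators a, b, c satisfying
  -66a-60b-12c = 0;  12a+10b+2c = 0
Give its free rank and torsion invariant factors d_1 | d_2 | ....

Answer: M ≅ ℤ^1 ⊕ ℤ/2 ⊕ ℤ/6

Derivation:
rank_ℚ(R)=2; free=3−2=1
SNF(R) diag = [2, 6] → torsion [2, 6]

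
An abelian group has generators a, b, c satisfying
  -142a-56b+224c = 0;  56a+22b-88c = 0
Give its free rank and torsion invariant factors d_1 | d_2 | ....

Answer: M ≅ ℤ^1 ⊕ ℤ/2 ⊕ ℤ/6

Derivation:
rank_ℚ(R)=2; free=3−2=1
SNF(R) diag = [2, 6] → torsion [2, 6]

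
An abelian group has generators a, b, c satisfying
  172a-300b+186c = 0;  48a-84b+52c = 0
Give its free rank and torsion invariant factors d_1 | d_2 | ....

rank_ℚ(R)=2; free=3−2=1
SNF(R) diag = [2, 4] → torsion [2, 4]

Answer: M ≅ ℤ^1 ⊕ ℤ/2 ⊕ ℤ/4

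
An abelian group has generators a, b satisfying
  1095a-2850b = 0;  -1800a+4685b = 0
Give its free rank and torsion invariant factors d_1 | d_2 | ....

Answer: M ≅ ℤ/5 ⊕ ℤ/15

Derivation:
rank_ℚ(R)=2; free=2−2=0
SNF(R) diag = [5, 15] → torsion [5, 15]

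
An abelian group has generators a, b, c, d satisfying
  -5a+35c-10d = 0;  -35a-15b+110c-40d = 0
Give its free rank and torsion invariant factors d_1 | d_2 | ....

Answer: M ≅ ℤ^2 ⊕ ℤ/5 ⊕ ℤ/15

Derivation:
rank_ℚ(R)=2; free=4−2=2
SNF(R) diag = [5, 15] → torsion [5, 15]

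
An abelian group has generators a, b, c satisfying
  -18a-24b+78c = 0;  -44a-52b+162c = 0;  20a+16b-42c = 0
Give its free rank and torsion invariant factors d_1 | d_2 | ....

Answer: M ≅ ℤ/2 ⊕ ℤ/6 ⊕ ℤ/12

Derivation:
rank_ℚ(R)=3; free=3−3=0
SNF(R) diag = [2, 6, 12] → torsion [2, 6, 12]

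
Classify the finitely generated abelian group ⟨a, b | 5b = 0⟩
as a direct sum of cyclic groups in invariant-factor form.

rank_ℚ(R)=1; free=2−1=1
SNF(R) diag = [5] → torsion [5]

Answer: M ≅ ℤ^1 ⊕ ℤ/5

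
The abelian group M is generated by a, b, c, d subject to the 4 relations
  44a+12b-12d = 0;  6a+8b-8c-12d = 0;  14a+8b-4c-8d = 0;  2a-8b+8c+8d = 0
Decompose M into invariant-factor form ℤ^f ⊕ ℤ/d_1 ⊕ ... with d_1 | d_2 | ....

rank_ℚ(R)=4; free=4−4=0
SNF(R) diag = [2, 4, 4, 4] → torsion [2, 4, 4, 4]

Answer: M ≅ ℤ/2 ⊕ ℤ/4 ⊕ ℤ/4 ⊕ ℤ/4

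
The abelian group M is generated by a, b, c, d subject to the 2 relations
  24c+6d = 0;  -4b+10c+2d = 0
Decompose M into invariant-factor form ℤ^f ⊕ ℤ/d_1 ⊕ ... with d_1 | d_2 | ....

rank_ℚ(R)=2; free=4−2=2
SNF(R) diag = [2, 6] → torsion [2, 6]

Answer: M ≅ ℤ^2 ⊕ ℤ/2 ⊕ ℤ/6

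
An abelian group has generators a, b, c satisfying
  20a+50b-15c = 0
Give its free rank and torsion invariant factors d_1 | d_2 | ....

Answer: M ≅ ℤ^2 ⊕ ℤ/5

Derivation:
rank_ℚ(R)=1; free=3−1=2
SNF(R) diag = [5] → torsion [5]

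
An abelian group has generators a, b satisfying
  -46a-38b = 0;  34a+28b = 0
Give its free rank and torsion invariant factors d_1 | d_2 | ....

rank_ℚ(R)=2; free=2−2=0
SNF(R) diag = [2, 2] → torsion [2, 2]

Answer: M ≅ ℤ/2 ⊕ ℤ/2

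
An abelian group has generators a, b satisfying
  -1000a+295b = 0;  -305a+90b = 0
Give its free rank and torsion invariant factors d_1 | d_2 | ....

rank_ℚ(R)=2; free=2−2=0
SNF(R) diag = [5, 5] → torsion [5, 5]

Answer: M ≅ ℤ/5 ⊕ ℤ/5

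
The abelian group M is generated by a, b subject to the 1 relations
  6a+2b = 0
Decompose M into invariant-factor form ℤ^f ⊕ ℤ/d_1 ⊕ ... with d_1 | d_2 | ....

Answer: M ≅ ℤ^1 ⊕ ℤ/2

Derivation:
rank_ℚ(R)=1; free=2−1=1
SNF(R) diag = [2] → torsion [2]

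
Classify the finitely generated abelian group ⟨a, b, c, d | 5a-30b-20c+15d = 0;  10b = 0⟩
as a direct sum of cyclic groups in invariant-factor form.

rank_ℚ(R)=2; free=4−2=2
SNF(R) diag = [5, 10] → torsion [5, 10]

Answer: M ≅ ℤ^2 ⊕ ℤ/5 ⊕ ℤ/10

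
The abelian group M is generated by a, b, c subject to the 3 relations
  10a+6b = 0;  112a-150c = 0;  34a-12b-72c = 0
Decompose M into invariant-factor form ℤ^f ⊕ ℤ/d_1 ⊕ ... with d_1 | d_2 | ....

Answer: M ≅ ℤ/2 ⊕ ℤ/6 ⊕ ℤ/18

Derivation:
rank_ℚ(R)=3; free=3−3=0
SNF(R) diag = [2, 6, 18] → torsion [2, 6, 18]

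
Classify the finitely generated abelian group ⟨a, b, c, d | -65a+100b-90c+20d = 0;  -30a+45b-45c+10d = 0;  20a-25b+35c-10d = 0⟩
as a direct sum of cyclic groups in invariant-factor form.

Answer: M ≅ ℤ^1 ⊕ ℤ/5 ⊕ ℤ/5 ⊕ ℤ/10

Derivation:
rank_ℚ(R)=3; free=4−3=1
SNF(R) diag = [5, 5, 10] → torsion [5, 5, 10]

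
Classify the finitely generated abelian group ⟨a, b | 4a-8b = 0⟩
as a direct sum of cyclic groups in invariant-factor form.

rank_ℚ(R)=1; free=2−1=1
SNF(R) diag = [4] → torsion [4]

Answer: M ≅ ℤ^1 ⊕ ℤ/4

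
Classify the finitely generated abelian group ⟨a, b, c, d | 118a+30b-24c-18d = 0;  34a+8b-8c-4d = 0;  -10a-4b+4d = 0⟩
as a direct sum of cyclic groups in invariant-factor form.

rank_ℚ(R)=3; free=4−3=1
SNF(R) diag = [2, 2, 4] → torsion [2, 2, 4]

Answer: M ≅ ℤ^1 ⊕ ℤ/2 ⊕ ℤ/2 ⊕ ℤ/4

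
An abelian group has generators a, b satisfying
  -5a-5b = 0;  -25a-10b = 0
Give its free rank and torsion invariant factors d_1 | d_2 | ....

Answer: M ≅ ℤ/5 ⊕ ℤ/15

Derivation:
rank_ℚ(R)=2; free=2−2=0
SNF(R) diag = [5, 15] → torsion [5, 15]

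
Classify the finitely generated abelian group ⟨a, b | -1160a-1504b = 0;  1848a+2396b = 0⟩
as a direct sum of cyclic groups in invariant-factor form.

Answer: M ≅ ℤ/4 ⊕ ℤ/8

Derivation:
rank_ℚ(R)=2; free=2−2=0
SNF(R) diag = [4, 8] → torsion [4, 8]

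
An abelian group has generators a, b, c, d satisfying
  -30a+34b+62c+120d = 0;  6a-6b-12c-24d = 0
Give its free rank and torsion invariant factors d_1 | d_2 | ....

rank_ℚ(R)=2; free=4−2=2
SNF(R) diag = [2, 6] → torsion [2, 6]

Answer: M ≅ ℤ^2 ⊕ ℤ/2 ⊕ ℤ/6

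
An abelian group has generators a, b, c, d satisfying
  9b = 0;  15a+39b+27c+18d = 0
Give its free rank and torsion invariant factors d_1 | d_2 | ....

rank_ℚ(R)=2; free=4−2=2
SNF(R) diag = [3, 9] → torsion [3, 9]

Answer: M ≅ ℤ^2 ⊕ ℤ/3 ⊕ ℤ/9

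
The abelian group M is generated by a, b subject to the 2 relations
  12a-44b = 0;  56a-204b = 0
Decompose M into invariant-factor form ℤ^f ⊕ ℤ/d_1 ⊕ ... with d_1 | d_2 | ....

Answer: M ≅ ℤ/4 ⊕ ℤ/4

Derivation:
rank_ℚ(R)=2; free=2−2=0
SNF(R) diag = [4, 4] → torsion [4, 4]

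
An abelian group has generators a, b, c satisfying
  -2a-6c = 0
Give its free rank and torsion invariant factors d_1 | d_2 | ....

rank_ℚ(R)=1; free=3−1=2
SNF(R) diag = [2] → torsion [2]

Answer: M ≅ ℤ^2 ⊕ ℤ/2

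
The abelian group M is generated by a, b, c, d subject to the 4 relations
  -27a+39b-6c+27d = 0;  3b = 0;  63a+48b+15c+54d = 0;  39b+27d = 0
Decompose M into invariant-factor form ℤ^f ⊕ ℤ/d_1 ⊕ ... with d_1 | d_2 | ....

rank_ℚ(R)=4; free=4−4=0
SNF(R) diag = [3, 3, 9, 27] → torsion [3, 3, 9, 27]

Answer: M ≅ ℤ/3 ⊕ ℤ/3 ⊕ ℤ/9 ⊕ ℤ/27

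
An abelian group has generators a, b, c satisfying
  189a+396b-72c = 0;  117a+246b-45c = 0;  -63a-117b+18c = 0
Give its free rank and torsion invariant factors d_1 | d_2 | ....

rank_ℚ(R)=3; free=3−3=0
SNF(R) diag = [3, 9, 9] → torsion [3, 9, 9]

Answer: M ≅ ℤ/3 ⊕ ℤ/9 ⊕ ℤ/9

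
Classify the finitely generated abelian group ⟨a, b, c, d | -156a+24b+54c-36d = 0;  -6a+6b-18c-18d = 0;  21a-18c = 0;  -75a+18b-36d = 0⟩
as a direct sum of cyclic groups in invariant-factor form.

Answer: M ≅ ℤ/3 ⊕ ℤ/6 ⊕ ℤ/18 ⊕ ℤ/18

Derivation:
rank_ℚ(R)=4; free=4−4=0
SNF(R) diag = [3, 6, 18, 18] → torsion [3, 6, 18, 18]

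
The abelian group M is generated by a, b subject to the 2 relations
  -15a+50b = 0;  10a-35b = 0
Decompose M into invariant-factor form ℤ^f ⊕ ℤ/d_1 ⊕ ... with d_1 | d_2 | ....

rank_ℚ(R)=2; free=2−2=0
SNF(R) diag = [5, 5] → torsion [5, 5]

Answer: M ≅ ℤ/5 ⊕ ℤ/5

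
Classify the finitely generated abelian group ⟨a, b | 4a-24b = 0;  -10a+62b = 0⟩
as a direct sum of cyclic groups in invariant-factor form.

Answer: M ≅ ℤ/2 ⊕ ℤ/4

Derivation:
rank_ℚ(R)=2; free=2−2=0
SNF(R) diag = [2, 4] → torsion [2, 4]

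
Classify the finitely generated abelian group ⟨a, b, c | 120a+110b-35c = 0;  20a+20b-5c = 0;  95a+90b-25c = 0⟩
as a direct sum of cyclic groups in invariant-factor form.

Answer: M ≅ ℤ/5 ⊕ ℤ/5 ⊕ ℤ/10

Derivation:
rank_ℚ(R)=3; free=3−3=0
SNF(R) diag = [5, 5, 10] → torsion [5, 5, 10]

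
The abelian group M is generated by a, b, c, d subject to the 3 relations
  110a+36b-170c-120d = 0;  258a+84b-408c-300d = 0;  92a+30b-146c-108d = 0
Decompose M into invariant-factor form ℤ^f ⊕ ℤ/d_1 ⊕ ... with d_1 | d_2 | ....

rank_ℚ(R)=3; free=4−3=1
SNF(R) diag = [2, 6, 6] → torsion [2, 6, 6]

Answer: M ≅ ℤ^1 ⊕ ℤ/2 ⊕ ℤ/6 ⊕ ℤ/6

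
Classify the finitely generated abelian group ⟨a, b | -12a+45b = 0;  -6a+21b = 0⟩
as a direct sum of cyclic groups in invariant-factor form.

Answer: M ≅ ℤ/3 ⊕ ℤ/6

Derivation:
rank_ℚ(R)=2; free=2−2=0
SNF(R) diag = [3, 6] → torsion [3, 6]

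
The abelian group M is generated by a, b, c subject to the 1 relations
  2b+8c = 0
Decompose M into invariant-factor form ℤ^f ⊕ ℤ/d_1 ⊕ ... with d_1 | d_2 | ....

rank_ℚ(R)=1; free=3−1=2
SNF(R) diag = [2] → torsion [2]

Answer: M ≅ ℤ^2 ⊕ ℤ/2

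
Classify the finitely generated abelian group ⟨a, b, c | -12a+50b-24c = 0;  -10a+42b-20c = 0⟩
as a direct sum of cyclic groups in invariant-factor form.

rank_ℚ(R)=2; free=3−2=1
SNF(R) diag = [2, 2] → torsion [2, 2]

Answer: M ≅ ℤ^1 ⊕ ℤ/2 ⊕ ℤ/2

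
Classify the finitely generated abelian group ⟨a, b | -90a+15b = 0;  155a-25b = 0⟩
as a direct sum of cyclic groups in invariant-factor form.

Answer: M ≅ ℤ/5 ⊕ ℤ/15

Derivation:
rank_ℚ(R)=2; free=2−2=0
SNF(R) diag = [5, 15] → torsion [5, 15]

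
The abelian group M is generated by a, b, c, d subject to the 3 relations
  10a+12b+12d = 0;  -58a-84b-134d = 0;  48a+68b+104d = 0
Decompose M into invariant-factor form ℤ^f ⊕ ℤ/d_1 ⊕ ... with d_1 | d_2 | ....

rank_ℚ(R)=3; free=4−3=1
SNF(R) diag = [2, 2, 4] → torsion [2, 2, 4]

Answer: M ≅ ℤ^1 ⊕ ℤ/2 ⊕ ℤ/2 ⊕ ℤ/4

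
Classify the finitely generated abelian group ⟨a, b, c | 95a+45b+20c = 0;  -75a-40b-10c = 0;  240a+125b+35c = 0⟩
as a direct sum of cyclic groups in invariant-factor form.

rank_ℚ(R)=3; free=3−3=0
SNF(R) diag = [5, 5, 15] → torsion [5, 5, 15]

Answer: M ≅ ℤ/5 ⊕ ℤ/5 ⊕ ℤ/15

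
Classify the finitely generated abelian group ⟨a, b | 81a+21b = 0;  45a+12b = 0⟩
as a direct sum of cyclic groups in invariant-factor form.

rank_ℚ(R)=2; free=2−2=0
SNF(R) diag = [3, 9] → torsion [3, 9]

Answer: M ≅ ℤ/3 ⊕ ℤ/9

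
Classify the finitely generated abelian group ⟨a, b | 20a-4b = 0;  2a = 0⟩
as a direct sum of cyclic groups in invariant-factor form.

rank_ℚ(R)=2; free=2−2=0
SNF(R) diag = [2, 4] → torsion [2, 4]

Answer: M ≅ ℤ/2 ⊕ ℤ/4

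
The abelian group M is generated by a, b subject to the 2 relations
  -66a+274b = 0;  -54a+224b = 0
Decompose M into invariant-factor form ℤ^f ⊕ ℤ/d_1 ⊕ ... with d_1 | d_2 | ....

Answer: M ≅ ℤ/2 ⊕ ℤ/6

Derivation:
rank_ℚ(R)=2; free=2−2=0
SNF(R) diag = [2, 6] → torsion [2, 6]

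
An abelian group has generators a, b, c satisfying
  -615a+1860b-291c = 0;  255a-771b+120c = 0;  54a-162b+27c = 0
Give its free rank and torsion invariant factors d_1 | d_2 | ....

Answer: M ≅ ℤ/3 ⊕ ℤ/9 ⊕ ℤ/27

Derivation:
rank_ℚ(R)=3; free=3−3=0
SNF(R) diag = [3, 9, 27] → torsion [3, 9, 27]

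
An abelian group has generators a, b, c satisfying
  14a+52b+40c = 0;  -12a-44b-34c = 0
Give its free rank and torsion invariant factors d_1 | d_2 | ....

rank_ℚ(R)=2; free=3−2=1
SNF(R) diag = [2, 2] → torsion [2, 2]

Answer: M ≅ ℤ^1 ⊕ ℤ/2 ⊕ ℤ/2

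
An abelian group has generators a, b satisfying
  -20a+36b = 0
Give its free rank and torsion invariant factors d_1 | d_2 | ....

Answer: M ≅ ℤ^1 ⊕ ℤ/4

Derivation:
rank_ℚ(R)=1; free=2−1=1
SNF(R) diag = [4] → torsion [4]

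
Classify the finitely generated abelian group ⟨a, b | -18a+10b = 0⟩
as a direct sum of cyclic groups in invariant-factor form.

rank_ℚ(R)=1; free=2−1=1
SNF(R) diag = [2] → torsion [2]

Answer: M ≅ ℤ^1 ⊕ ℤ/2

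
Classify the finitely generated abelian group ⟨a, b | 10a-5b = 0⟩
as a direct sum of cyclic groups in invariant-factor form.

Answer: M ≅ ℤ^1 ⊕ ℤ/5

Derivation:
rank_ℚ(R)=1; free=2−1=1
SNF(R) diag = [5] → torsion [5]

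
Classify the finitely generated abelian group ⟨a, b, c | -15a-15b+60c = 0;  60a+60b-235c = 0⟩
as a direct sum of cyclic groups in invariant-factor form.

rank_ℚ(R)=2; free=3−2=1
SNF(R) diag = [5, 15] → torsion [5, 15]

Answer: M ≅ ℤ^1 ⊕ ℤ/5 ⊕ ℤ/15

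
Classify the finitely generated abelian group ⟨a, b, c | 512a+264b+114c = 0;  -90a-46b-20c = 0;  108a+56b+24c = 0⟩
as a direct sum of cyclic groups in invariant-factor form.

Answer: M ≅ ℤ/2 ⊕ ℤ/2 ⊕ ℤ/4

Derivation:
rank_ℚ(R)=3; free=3−3=0
SNF(R) diag = [2, 2, 4] → torsion [2, 2, 4]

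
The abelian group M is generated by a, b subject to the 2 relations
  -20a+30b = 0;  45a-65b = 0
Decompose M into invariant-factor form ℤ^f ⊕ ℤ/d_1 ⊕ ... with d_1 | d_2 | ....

Answer: M ≅ ℤ/5 ⊕ ℤ/10

Derivation:
rank_ℚ(R)=2; free=2−2=0
SNF(R) diag = [5, 10] → torsion [5, 10]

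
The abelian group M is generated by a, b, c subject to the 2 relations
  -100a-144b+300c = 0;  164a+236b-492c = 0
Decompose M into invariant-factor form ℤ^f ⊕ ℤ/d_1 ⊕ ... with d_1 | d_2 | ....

rank_ℚ(R)=2; free=3−2=1
SNF(R) diag = [4, 4] → torsion [4, 4]

Answer: M ≅ ℤ^1 ⊕ ℤ/4 ⊕ ℤ/4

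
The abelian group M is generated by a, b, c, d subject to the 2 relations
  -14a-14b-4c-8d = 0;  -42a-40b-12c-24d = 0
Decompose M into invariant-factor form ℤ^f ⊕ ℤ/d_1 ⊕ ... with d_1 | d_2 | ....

Answer: M ≅ ℤ^2 ⊕ ℤ/2 ⊕ ℤ/2

Derivation:
rank_ℚ(R)=2; free=4−2=2
SNF(R) diag = [2, 2] → torsion [2, 2]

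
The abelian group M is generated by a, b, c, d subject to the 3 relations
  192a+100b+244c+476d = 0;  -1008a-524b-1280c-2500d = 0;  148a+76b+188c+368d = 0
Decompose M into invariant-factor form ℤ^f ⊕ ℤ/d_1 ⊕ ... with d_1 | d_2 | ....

Answer: M ≅ ℤ^1 ⊕ ℤ/4 ⊕ ℤ/4 ⊕ ℤ/12

Derivation:
rank_ℚ(R)=3; free=4−3=1
SNF(R) diag = [4, 4, 12] → torsion [4, 4, 12]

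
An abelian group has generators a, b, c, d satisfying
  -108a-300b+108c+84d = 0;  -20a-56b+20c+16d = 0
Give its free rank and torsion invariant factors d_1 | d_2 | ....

Answer: M ≅ ℤ^2 ⊕ ℤ/4 ⊕ ℤ/12

Derivation:
rank_ℚ(R)=2; free=4−2=2
SNF(R) diag = [4, 12] → torsion [4, 12]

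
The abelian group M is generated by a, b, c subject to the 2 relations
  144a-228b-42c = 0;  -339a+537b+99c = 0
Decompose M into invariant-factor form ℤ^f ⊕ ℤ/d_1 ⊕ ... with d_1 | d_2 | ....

rank_ℚ(R)=2; free=3−2=1
SNF(R) diag = [3, 6] → torsion [3, 6]

Answer: M ≅ ℤ^1 ⊕ ℤ/3 ⊕ ℤ/6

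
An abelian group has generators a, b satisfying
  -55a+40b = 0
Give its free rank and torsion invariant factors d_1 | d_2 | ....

Answer: M ≅ ℤ^1 ⊕ ℤ/5

Derivation:
rank_ℚ(R)=1; free=2−1=1
SNF(R) diag = [5] → torsion [5]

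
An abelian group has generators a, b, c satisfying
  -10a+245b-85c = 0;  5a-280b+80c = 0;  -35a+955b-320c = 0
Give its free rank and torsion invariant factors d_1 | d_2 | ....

Answer: M ≅ ℤ/5 ⊕ ℤ/15 ⊕ ℤ/15

Derivation:
rank_ℚ(R)=3; free=3−3=0
SNF(R) diag = [5, 15, 15] → torsion [5, 15, 15]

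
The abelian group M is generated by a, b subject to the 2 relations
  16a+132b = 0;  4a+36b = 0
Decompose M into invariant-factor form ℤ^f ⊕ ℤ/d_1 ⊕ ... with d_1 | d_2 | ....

Answer: M ≅ ℤ/4 ⊕ ℤ/12

Derivation:
rank_ℚ(R)=2; free=2−2=0
SNF(R) diag = [4, 12] → torsion [4, 12]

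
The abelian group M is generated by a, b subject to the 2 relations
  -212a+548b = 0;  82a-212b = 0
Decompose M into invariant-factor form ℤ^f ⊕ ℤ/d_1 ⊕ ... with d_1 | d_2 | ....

rank_ℚ(R)=2; free=2−2=0
SNF(R) diag = [2, 4] → torsion [2, 4]

Answer: M ≅ ℤ/2 ⊕ ℤ/4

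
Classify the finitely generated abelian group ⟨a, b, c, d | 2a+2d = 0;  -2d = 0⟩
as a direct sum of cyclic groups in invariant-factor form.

Answer: M ≅ ℤ^2 ⊕ ℤ/2 ⊕ ℤ/2

Derivation:
rank_ℚ(R)=2; free=4−2=2
SNF(R) diag = [2, 2] → torsion [2, 2]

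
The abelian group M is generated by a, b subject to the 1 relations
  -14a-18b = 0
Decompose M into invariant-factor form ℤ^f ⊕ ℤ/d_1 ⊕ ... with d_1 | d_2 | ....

Answer: M ≅ ℤ^1 ⊕ ℤ/2

Derivation:
rank_ℚ(R)=1; free=2−1=1
SNF(R) diag = [2] → torsion [2]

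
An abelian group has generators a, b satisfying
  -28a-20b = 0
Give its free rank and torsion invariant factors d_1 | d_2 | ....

Answer: M ≅ ℤ^1 ⊕ ℤ/4

Derivation:
rank_ℚ(R)=1; free=2−1=1
SNF(R) diag = [4] → torsion [4]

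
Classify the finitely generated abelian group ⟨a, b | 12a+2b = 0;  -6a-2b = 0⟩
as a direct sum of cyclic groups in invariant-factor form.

Answer: M ≅ ℤ/2 ⊕ ℤ/6

Derivation:
rank_ℚ(R)=2; free=2−2=0
SNF(R) diag = [2, 6] → torsion [2, 6]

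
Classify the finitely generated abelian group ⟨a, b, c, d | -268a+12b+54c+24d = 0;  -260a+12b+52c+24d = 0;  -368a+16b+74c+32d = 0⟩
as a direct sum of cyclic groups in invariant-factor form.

rank_ℚ(R)=3; free=4−3=1
SNF(R) diag = [2, 4, 8] → torsion [2, 4, 8]

Answer: M ≅ ℤ^1 ⊕ ℤ/2 ⊕ ℤ/4 ⊕ ℤ/8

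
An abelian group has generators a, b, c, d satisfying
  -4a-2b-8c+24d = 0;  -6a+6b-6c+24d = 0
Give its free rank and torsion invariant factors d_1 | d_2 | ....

rank_ℚ(R)=2; free=4−2=2
SNF(R) diag = [2, 6] → torsion [2, 6]

Answer: M ≅ ℤ^2 ⊕ ℤ/2 ⊕ ℤ/6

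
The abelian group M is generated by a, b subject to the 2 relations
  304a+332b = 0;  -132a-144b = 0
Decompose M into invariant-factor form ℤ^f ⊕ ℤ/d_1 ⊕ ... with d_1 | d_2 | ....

Answer: M ≅ ℤ/4 ⊕ ℤ/12

Derivation:
rank_ℚ(R)=2; free=2−2=0
SNF(R) diag = [4, 12] → torsion [4, 12]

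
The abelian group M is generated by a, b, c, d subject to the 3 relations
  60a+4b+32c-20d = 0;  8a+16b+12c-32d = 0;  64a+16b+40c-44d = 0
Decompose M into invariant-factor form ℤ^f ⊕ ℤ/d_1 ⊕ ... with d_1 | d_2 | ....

rank_ℚ(R)=3; free=4−3=1
SNF(R) diag = [4, 4, 12] → torsion [4, 4, 12]

Answer: M ≅ ℤ^1 ⊕ ℤ/4 ⊕ ℤ/4 ⊕ ℤ/12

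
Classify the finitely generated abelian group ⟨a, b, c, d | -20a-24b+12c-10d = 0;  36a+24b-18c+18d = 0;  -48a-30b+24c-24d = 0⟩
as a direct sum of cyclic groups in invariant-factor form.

rank_ℚ(R)=3; free=4−3=1
SNF(R) diag = [2, 6, 6] → torsion [2, 6, 6]

Answer: M ≅ ℤ^1 ⊕ ℤ/2 ⊕ ℤ/6 ⊕ ℤ/6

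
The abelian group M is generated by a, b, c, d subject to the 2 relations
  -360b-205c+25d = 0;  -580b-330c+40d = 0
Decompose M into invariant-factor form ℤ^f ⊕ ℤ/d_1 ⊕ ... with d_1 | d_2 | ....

rank_ℚ(R)=2; free=4−2=2
SNF(R) diag = [5, 10] → torsion [5, 10]

Answer: M ≅ ℤ^2 ⊕ ℤ/5 ⊕ ℤ/10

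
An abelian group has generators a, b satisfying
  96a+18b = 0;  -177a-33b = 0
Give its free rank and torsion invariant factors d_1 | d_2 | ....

Answer: M ≅ ℤ/3 ⊕ ℤ/6

Derivation:
rank_ℚ(R)=2; free=2−2=0
SNF(R) diag = [3, 6] → torsion [3, 6]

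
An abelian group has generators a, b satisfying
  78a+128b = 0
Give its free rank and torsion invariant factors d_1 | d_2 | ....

Answer: M ≅ ℤ^1 ⊕ ℤ/2

Derivation:
rank_ℚ(R)=1; free=2−1=1
SNF(R) diag = [2] → torsion [2]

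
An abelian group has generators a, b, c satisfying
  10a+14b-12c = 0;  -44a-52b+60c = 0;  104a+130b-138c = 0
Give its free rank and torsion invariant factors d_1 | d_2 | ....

Answer: M ≅ ℤ/2 ⊕ ℤ/6 ⊕ ℤ/12

Derivation:
rank_ℚ(R)=3; free=3−3=0
SNF(R) diag = [2, 6, 12] → torsion [2, 6, 12]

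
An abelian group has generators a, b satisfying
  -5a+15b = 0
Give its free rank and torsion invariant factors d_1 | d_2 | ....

rank_ℚ(R)=1; free=2−1=1
SNF(R) diag = [5] → torsion [5]

Answer: M ≅ ℤ^1 ⊕ ℤ/5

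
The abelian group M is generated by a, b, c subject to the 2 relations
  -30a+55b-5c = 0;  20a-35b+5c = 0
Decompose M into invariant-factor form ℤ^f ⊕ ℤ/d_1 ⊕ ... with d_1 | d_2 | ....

Answer: M ≅ ℤ^1 ⊕ ℤ/5 ⊕ ℤ/10

Derivation:
rank_ℚ(R)=2; free=3−2=1
SNF(R) diag = [5, 10] → torsion [5, 10]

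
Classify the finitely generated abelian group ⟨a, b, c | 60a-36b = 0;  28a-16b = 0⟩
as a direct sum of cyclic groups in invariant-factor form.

Answer: M ≅ ℤ^1 ⊕ ℤ/4 ⊕ ℤ/12

Derivation:
rank_ℚ(R)=2; free=3−2=1
SNF(R) diag = [4, 12] → torsion [4, 12]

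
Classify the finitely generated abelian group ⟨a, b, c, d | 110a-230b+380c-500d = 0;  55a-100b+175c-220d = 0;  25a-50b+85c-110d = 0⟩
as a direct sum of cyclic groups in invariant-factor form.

Answer: M ≅ ℤ^1 ⊕ ℤ/5 ⊕ ℤ/10 ⊕ ℤ/30

Derivation:
rank_ℚ(R)=3; free=4−3=1
SNF(R) diag = [5, 10, 30] → torsion [5, 10, 30]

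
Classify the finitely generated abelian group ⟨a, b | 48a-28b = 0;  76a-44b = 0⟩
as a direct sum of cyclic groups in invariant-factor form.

rank_ℚ(R)=2; free=2−2=0
SNF(R) diag = [4, 4] → torsion [4, 4]

Answer: M ≅ ℤ/4 ⊕ ℤ/4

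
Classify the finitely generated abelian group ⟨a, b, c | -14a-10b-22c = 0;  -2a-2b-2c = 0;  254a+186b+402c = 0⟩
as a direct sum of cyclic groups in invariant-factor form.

Answer: M ≅ ℤ/2 ⊕ ℤ/4 ⊕ ℤ/12

Derivation:
rank_ℚ(R)=3; free=3−3=0
SNF(R) diag = [2, 4, 12] → torsion [2, 4, 12]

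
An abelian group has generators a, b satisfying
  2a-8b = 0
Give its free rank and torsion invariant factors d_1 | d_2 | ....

Answer: M ≅ ℤ^1 ⊕ ℤ/2

Derivation:
rank_ℚ(R)=1; free=2−1=1
SNF(R) diag = [2] → torsion [2]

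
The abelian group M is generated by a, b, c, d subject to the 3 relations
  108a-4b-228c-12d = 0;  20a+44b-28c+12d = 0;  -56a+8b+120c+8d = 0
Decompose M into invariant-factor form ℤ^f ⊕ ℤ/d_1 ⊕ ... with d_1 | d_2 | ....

rank_ℚ(R)=3; free=4−3=1
SNF(R) diag = [4, 8, 16] → torsion [4, 8, 16]

Answer: M ≅ ℤ^1 ⊕ ℤ/4 ⊕ ℤ/8 ⊕ ℤ/16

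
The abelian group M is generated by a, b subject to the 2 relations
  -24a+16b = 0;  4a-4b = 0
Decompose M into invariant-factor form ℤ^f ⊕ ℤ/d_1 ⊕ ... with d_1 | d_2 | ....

Answer: M ≅ ℤ/4 ⊕ ℤ/8

Derivation:
rank_ℚ(R)=2; free=2−2=0
SNF(R) diag = [4, 8] → torsion [4, 8]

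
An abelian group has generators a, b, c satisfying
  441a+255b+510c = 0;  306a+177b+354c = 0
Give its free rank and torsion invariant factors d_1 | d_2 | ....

Answer: M ≅ ℤ^1 ⊕ ℤ/3 ⊕ ℤ/9

Derivation:
rank_ℚ(R)=2; free=3−2=1
SNF(R) diag = [3, 9] → torsion [3, 9]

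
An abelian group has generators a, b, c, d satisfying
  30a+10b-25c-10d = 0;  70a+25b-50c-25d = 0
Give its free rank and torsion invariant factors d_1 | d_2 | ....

Answer: M ≅ ℤ^2 ⊕ ℤ/5 ⊕ ℤ/5

Derivation:
rank_ℚ(R)=2; free=4−2=2
SNF(R) diag = [5, 5] → torsion [5, 5]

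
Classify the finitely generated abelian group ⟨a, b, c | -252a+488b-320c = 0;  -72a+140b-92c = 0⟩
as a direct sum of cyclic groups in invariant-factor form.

Answer: M ≅ ℤ^1 ⊕ ℤ/4 ⊕ ℤ/12

Derivation:
rank_ℚ(R)=2; free=3−2=1
SNF(R) diag = [4, 12] → torsion [4, 12]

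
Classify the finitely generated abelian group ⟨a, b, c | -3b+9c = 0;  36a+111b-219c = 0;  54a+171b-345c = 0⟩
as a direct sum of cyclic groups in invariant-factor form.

Answer: M ≅ ℤ/3 ⊕ ℤ/6 ⊕ ℤ/18

Derivation:
rank_ℚ(R)=3; free=3−3=0
SNF(R) diag = [3, 6, 18] → torsion [3, 6, 18]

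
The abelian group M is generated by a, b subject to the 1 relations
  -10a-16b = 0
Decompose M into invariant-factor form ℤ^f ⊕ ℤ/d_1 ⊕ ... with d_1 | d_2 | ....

Answer: M ≅ ℤ^1 ⊕ ℤ/2

Derivation:
rank_ℚ(R)=1; free=2−1=1
SNF(R) diag = [2] → torsion [2]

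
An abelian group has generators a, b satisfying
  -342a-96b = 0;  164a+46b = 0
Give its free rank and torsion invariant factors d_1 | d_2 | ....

Answer: M ≅ ℤ/2 ⊕ ℤ/6

Derivation:
rank_ℚ(R)=2; free=2−2=0
SNF(R) diag = [2, 6] → torsion [2, 6]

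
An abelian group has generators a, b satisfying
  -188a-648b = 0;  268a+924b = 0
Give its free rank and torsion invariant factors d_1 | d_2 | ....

Answer: M ≅ ℤ/4 ⊕ ℤ/12

Derivation:
rank_ℚ(R)=2; free=2−2=0
SNF(R) diag = [4, 12] → torsion [4, 12]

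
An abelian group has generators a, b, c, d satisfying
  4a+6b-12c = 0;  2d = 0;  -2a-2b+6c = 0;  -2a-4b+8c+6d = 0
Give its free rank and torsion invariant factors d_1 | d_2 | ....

Answer: M ≅ ℤ/2 ⊕ ℤ/2 ⊕ ℤ/2 ⊕ ℤ/2

Derivation:
rank_ℚ(R)=4; free=4−4=0
SNF(R) diag = [2, 2, 2, 2] → torsion [2, 2, 2, 2]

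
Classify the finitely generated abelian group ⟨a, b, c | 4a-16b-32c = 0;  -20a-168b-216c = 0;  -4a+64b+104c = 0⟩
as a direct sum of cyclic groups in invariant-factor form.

Answer: M ≅ ℤ/4 ⊕ ℤ/8 ⊕ ℤ/24

Derivation:
rank_ℚ(R)=3; free=3−3=0
SNF(R) diag = [4, 8, 24] → torsion [4, 8, 24]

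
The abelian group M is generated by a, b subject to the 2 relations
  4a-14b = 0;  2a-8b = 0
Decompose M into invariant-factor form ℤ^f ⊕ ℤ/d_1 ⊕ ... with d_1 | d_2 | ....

Answer: M ≅ ℤ/2 ⊕ ℤ/2

Derivation:
rank_ℚ(R)=2; free=2−2=0
SNF(R) diag = [2, 2] → torsion [2, 2]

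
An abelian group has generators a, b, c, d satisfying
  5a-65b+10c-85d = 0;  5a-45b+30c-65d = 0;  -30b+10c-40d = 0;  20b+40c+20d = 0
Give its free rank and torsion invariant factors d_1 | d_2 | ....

rank_ℚ(R)=4; free=4−4=0
SNF(R) diag = [5, 10, 20, 20] → torsion [5, 10, 20, 20]

Answer: M ≅ ℤ/5 ⊕ ℤ/10 ⊕ ℤ/20 ⊕ ℤ/20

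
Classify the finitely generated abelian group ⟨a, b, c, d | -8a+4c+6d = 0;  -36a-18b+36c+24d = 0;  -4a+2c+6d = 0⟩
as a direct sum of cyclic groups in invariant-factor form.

Answer: M ≅ ℤ^1 ⊕ ℤ/2 ⊕ ℤ/6 ⊕ ℤ/18

Derivation:
rank_ℚ(R)=3; free=4−3=1
SNF(R) diag = [2, 6, 18] → torsion [2, 6, 18]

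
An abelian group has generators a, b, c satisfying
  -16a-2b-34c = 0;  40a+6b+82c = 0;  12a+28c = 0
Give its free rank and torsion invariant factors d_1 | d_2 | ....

rank_ℚ(R)=3; free=3−3=0
SNF(R) diag = [2, 4, 4] → torsion [2, 4, 4]

Answer: M ≅ ℤ/2 ⊕ ℤ/4 ⊕ ℤ/4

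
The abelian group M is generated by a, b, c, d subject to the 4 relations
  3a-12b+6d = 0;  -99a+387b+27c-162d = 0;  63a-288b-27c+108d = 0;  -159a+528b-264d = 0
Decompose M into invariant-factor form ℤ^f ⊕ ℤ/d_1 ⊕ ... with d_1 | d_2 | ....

rank_ℚ(R)=4; free=4−4=0
SNF(R) diag = [3, 9, 27, 54] → torsion [3, 9, 27, 54]

Answer: M ≅ ℤ/3 ⊕ ℤ/9 ⊕ ℤ/27 ⊕ ℤ/54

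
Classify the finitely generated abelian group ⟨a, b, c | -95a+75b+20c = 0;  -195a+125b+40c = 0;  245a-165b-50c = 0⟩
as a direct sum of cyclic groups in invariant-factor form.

rank_ℚ(R)=3; free=3−3=0
SNF(R) diag = [5, 10, 30] → torsion [5, 10, 30]

Answer: M ≅ ℤ/5 ⊕ ℤ/10 ⊕ ℤ/30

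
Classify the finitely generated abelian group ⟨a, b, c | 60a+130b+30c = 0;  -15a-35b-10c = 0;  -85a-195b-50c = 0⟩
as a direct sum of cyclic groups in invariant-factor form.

rank_ℚ(R)=3; free=3−3=0
SNF(R) diag = [5, 10, 10] → torsion [5, 10, 10]

Answer: M ≅ ℤ/5 ⊕ ℤ/10 ⊕ ℤ/10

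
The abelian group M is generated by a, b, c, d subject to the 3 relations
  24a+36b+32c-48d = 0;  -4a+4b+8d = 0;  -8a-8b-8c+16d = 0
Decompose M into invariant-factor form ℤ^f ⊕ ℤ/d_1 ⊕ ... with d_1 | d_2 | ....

rank_ℚ(R)=3; free=4−3=1
SNF(R) diag = [4, 4, 8] → torsion [4, 4, 8]

Answer: M ≅ ℤ^1 ⊕ ℤ/4 ⊕ ℤ/4 ⊕ ℤ/8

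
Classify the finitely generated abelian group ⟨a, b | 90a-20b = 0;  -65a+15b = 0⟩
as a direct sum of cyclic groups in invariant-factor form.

rank_ℚ(R)=2; free=2−2=0
SNF(R) diag = [5, 10] → torsion [5, 10]

Answer: M ≅ ℤ/5 ⊕ ℤ/10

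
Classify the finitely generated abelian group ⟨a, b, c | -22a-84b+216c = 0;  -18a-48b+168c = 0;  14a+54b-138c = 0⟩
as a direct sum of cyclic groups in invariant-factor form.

Answer: M ≅ ℤ/2 ⊕ ℤ/6 ⊕ ℤ/12

Derivation:
rank_ℚ(R)=3; free=3−3=0
SNF(R) diag = [2, 6, 12] → torsion [2, 6, 12]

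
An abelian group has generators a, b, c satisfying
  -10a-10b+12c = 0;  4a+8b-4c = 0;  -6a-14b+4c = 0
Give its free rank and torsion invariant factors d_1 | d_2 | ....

Answer: M ≅ ℤ/2 ⊕ ℤ/4 ⊕ ℤ/8

Derivation:
rank_ℚ(R)=3; free=3−3=0
SNF(R) diag = [2, 4, 8] → torsion [2, 4, 8]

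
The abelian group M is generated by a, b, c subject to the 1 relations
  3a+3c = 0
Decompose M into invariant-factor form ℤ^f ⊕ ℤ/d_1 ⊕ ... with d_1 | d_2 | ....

rank_ℚ(R)=1; free=3−1=2
SNF(R) diag = [3] → torsion [3]

Answer: M ≅ ℤ^2 ⊕ ℤ/3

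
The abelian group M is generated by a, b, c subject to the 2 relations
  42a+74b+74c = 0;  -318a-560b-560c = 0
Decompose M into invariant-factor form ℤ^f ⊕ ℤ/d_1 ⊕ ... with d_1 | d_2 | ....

Answer: M ≅ ℤ^1 ⊕ ℤ/2 ⊕ ℤ/6

Derivation:
rank_ℚ(R)=2; free=3−2=1
SNF(R) diag = [2, 6] → torsion [2, 6]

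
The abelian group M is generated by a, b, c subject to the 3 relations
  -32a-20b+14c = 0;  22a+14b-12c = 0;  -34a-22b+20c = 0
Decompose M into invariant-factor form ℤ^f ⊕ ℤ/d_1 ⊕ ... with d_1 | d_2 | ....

rank_ℚ(R)=3; free=3−3=0
SNF(R) diag = [2, 2, 4] → torsion [2, 2, 4]

Answer: M ≅ ℤ/2 ⊕ ℤ/2 ⊕ ℤ/4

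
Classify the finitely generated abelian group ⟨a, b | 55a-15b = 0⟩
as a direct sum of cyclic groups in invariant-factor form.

Answer: M ≅ ℤ^1 ⊕ ℤ/5

Derivation:
rank_ℚ(R)=1; free=2−1=1
SNF(R) diag = [5] → torsion [5]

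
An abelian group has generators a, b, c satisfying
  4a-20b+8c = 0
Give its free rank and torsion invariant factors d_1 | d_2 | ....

rank_ℚ(R)=1; free=3−1=2
SNF(R) diag = [4] → torsion [4]

Answer: M ≅ ℤ^2 ⊕ ℤ/4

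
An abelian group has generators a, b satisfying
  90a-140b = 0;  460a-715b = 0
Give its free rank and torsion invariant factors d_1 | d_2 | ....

rank_ℚ(R)=2; free=2−2=0
SNF(R) diag = [5, 10] → torsion [5, 10]

Answer: M ≅ ℤ/5 ⊕ ℤ/10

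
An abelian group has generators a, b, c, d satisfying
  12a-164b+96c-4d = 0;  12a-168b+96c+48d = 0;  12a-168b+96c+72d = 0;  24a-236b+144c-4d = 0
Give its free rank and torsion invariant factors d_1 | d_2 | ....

Answer: M ≅ ℤ/4 ⊕ ℤ/12 ⊕ ℤ/24 ⊕ ℤ/48

Derivation:
rank_ℚ(R)=4; free=4−4=0
SNF(R) diag = [4, 12, 24, 48] → torsion [4, 12, 24, 48]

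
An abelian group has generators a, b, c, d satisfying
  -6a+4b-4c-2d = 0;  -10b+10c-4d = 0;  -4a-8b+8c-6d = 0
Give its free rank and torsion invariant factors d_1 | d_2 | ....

rank_ℚ(R)=3; free=4−3=1
SNF(R) diag = [2, 2, 6] → torsion [2, 2, 6]

Answer: M ≅ ℤ^1 ⊕ ℤ/2 ⊕ ℤ/2 ⊕ ℤ/6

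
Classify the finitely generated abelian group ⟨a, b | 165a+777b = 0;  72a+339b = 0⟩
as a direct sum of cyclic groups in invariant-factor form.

Answer: M ≅ ℤ/3 ⊕ ℤ/3

Derivation:
rank_ℚ(R)=2; free=2−2=0
SNF(R) diag = [3, 3] → torsion [3, 3]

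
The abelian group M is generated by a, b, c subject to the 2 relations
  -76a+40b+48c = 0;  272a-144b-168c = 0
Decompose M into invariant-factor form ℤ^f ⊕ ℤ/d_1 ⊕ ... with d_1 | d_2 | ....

Answer: M ≅ ℤ^1 ⊕ ℤ/4 ⊕ ℤ/8

Derivation:
rank_ℚ(R)=2; free=3−2=1
SNF(R) diag = [4, 8] → torsion [4, 8]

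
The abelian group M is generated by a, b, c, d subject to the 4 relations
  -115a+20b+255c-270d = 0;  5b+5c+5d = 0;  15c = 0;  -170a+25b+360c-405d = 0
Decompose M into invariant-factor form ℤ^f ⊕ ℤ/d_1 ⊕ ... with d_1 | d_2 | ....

Answer: M ≅ ℤ/5 ⊕ ℤ/5 ⊕ ℤ/15 ⊕ ℤ/30

Derivation:
rank_ℚ(R)=4; free=4−4=0
SNF(R) diag = [5, 5, 15, 30] → torsion [5, 5, 15, 30]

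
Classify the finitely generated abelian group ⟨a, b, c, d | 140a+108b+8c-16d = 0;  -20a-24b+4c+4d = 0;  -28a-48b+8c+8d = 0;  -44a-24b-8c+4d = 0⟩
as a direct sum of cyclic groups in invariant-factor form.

rank_ℚ(R)=4; free=4−4=0
SNF(R) diag = [4, 12, 12, 12] → torsion [4, 12, 12, 12]

Answer: M ≅ ℤ/4 ⊕ ℤ/12 ⊕ ℤ/12 ⊕ ℤ/12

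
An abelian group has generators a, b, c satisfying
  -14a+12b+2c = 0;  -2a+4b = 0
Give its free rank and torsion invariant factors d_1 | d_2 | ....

rank_ℚ(R)=2; free=3−2=1
SNF(R) diag = [2, 2] → torsion [2, 2]

Answer: M ≅ ℤ^1 ⊕ ℤ/2 ⊕ ℤ/2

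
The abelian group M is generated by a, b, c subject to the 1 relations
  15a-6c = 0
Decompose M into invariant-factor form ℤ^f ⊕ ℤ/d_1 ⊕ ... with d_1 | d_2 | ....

Answer: M ≅ ℤ^2 ⊕ ℤ/3

Derivation:
rank_ℚ(R)=1; free=3−1=2
SNF(R) diag = [3] → torsion [3]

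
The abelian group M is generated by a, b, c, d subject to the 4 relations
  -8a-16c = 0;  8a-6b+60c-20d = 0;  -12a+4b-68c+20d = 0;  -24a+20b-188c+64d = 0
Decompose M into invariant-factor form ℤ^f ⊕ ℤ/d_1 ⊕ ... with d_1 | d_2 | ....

Answer: M ≅ ℤ/2 ⊕ ℤ/4 ⊕ ℤ/4 ⊕ ℤ/8

Derivation:
rank_ℚ(R)=4; free=4−4=0
SNF(R) diag = [2, 4, 4, 8] → torsion [2, 4, 4, 8]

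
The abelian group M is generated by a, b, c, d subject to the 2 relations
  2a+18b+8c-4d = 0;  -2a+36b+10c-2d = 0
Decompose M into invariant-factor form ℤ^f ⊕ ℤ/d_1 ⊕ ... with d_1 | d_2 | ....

rank_ℚ(R)=2; free=4−2=2
SNF(R) diag = [2, 6] → torsion [2, 6]

Answer: M ≅ ℤ^2 ⊕ ℤ/2 ⊕ ℤ/6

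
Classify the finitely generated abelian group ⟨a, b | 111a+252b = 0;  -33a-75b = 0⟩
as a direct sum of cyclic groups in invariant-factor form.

Answer: M ≅ ℤ/3 ⊕ ℤ/3

Derivation:
rank_ℚ(R)=2; free=2−2=0
SNF(R) diag = [3, 3] → torsion [3, 3]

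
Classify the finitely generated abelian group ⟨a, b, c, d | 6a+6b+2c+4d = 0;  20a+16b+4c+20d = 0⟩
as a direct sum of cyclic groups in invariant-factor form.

Answer: M ≅ ℤ^2 ⊕ ℤ/2 ⊕ ℤ/4

Derivation:
rank_ℚ(R)=2; free=4−2=2
SNF(R) diag = [2, 4] → torsion [2, 4]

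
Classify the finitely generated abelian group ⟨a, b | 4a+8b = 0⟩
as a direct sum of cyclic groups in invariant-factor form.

rank_ℚ(R)=1; free=2−1=1
SNF(R) diag = [4] → torsion [4]

Answer: M ≅ ℤ^1 ⊕ ℤ/4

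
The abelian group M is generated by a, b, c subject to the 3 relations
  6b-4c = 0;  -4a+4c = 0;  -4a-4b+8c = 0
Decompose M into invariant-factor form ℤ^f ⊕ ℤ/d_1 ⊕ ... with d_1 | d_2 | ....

rank_ℚ(R)=3; free=3−3=0
SNF(R) diag = [2, 4, 4] → torsion [2, 4, 4]

Answer: M ≅ ℤ/2 ⊕ ℤ/4 ⊕ ℤ/4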